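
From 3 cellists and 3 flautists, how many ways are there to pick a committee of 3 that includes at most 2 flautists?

19

Split by how many flautists are chosen (0 through 2).
Sum: C(3,0)·C(3,3) + C(3,1)·C(3,2) + C(3,2)·C(3,1) = 1 + 9 + 9 = 19.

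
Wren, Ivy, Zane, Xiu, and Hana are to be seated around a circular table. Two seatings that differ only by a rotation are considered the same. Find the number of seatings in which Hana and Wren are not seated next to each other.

Without the restriction there are (4)! = 24 seatings.
Seatings with Hana beside Wren: treat them as a block with 2 internal orders, giving 2 × (3)! = 12.
Subtracting, 24 − 12 = 12.

12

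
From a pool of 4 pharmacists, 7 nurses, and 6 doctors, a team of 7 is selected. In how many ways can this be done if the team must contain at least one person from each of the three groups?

17283

Unrestricted: C(17,7) = 19448 ways to pick any 7 of the 17.
Subtract selections that omit an entire group: no pharmacists → C(13,7) = 1716; no nurses → C(10,7) = 120; no doctors → C(11,7) = 330.
Add back selections omitting two groups (i.e. drawn from a single group): C(4,7) + C(7,7) + C(6,7) = 1.
By inclusion–exclusion: 19448 − 2166 + 1 = 17283.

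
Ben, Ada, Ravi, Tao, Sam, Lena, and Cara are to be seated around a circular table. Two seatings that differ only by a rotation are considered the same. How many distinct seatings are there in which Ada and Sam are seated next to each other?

Treat {Ada, Sam} as one unit (2 internal orders) and seat the resulting 6 units around the table: (5)! circular arrangements.
So 2 × (5)! = 2 × 120 = 240.

240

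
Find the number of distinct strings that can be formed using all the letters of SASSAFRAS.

Letter multiplicities in SASSAFRAS: A×3, F×1, R×1, S×4.
So there are 9! / (4!·3!) = 2520 distinguishable arrangements.

2520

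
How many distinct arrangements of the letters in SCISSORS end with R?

With the last slot taken by R, it remains to arrange the other 7 letters (SCISSOS).
Those 7 letters have S appearing 4 times, giving (7)!/(4!) = 210.

210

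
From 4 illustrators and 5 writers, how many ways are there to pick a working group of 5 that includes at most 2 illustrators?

81

Split by how many illustrators are chosen (0 through 2).
Sum: C(4,0)·C(5,5) + C(4,1)·C(5,4) + C(4,2)·C(5,3) = 1 + 20 + 60 = 81.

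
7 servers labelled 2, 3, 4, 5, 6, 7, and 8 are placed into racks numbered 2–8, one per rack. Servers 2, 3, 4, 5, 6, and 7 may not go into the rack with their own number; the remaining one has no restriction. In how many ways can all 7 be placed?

Let Aᵢ (for 2 ≤ i ≤ 7) be the placements that put server i in its forbidden rack. Any j of these fix j positions, leaving (7−j)! ways to fill the rest, and there are C(6,j) ways to pick which j.
By inclusion–exclusion, the number of valid placements is Σ_{j=0}^{6} (−1)^j C(6,j)·(7−j)!.
Computing: 5040 − 4320 + 1800 − 480 + 90 − 12 + 1 = 2119.

2119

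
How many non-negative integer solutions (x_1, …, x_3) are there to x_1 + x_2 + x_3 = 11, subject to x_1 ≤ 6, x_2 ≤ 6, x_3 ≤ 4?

20

Ignoring the caps, the number of non-negative solutions to x_1+…+x_3 = 11 is C(13,2) = 78.
Subtract solutions that violate a single cap (substitute x_i' = x_i − (cap_i+1)): x_1 ≥ 7 gives C(6,2) = 15; x_2 ≥ 7 gives C(6,2) = 15; x_3 ≥ 5 gives C(8,2) = 28. Together 58.
No two caps can be exceeded simultaneously, so the pair terms are all 0.
By inclusion–exclusion the count is 78 − 58 + 0 = 20.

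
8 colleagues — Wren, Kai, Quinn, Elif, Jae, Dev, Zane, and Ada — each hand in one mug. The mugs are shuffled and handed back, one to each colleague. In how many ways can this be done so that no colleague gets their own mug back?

Let Aᵢ be the assignments in which colleague i gets their own mug. We want the size of the complement of A₁∪…∪A_8.
By inclusion–exclusion this is Σ_{j=0}^{8} (−1)^j C(8,j)·(8−j)!.
Computing: 40320 − 40320 + 20160 − 6720 + 1680 − 336 + 56 − 8 + 1 = 14833.

14833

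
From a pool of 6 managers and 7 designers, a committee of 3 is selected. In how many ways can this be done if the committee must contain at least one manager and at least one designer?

Unrestricted: C(13,3) = 286 ways to pick any 3 of the 13.
Selections missing a whole group: no managers → C(7,3) = 35; no designers → C(6,3) = 20.
Both groups omitted at once is impossible, so 286 − 55 = 231.

231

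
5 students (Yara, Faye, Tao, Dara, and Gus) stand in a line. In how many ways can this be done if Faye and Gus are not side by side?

Of the 5! = 120 arrangements, those with Faye and Gus adjacent number 2 × 4! = 48 (treat the pair as a block with 2 internal orders).
So 120 − 48 = 72 arrangements keep them apart.

72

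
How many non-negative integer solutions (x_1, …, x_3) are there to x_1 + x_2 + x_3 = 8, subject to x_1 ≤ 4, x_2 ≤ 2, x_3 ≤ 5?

Without the upper bounds there are C(10,2) = 45 ways to split 8 among 3 variables.
Subtract solutions that violate a single cap (substitute x_i' = x_i − (cap_i+1)): x_1 ≥ 5 gives C(5,2) = 10; x_2 ≥ 3 gives C(7,2) = 21; x_3 ≥ 6 gives C(4,2) = 6. Together 37.
Add back pairs where two caps are both exceeded: 1 + 0 + 0 = 1.
By inclusion–exclusion the count is 45 − 37 + 1 = 9.

9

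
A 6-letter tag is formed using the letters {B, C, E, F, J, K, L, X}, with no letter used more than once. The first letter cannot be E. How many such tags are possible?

17640

The first letter has 8−1 = 7 choices (anything except E).
The remaining 5 letters are filled from the other 7 symbols without repetition: 7 × 6 × 5 × 4 × 3 = 2520.
Total: 7 × 2520 = 17640.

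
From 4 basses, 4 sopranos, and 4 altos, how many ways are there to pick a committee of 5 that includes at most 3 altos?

Split by how many altos are chosen (0 through 3).
Sum: C(4,0)·C(8,5) + C(4,1)·C(8,4) + C(4,2)·C(8,3) + C(4,3)·C(8,2) = 56 + 280 + 336 + 112 = 784.

784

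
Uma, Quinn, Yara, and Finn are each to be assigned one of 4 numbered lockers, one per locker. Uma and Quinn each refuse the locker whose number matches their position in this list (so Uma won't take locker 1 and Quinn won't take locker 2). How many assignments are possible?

Let Aᵢ (for i ∈ {1, 2}) be the placements that put person i in their forbidden locker. Any j of these fix j positions, leaving (4−j)! ways to fill the rest, and there are C(2,j) ways to pick which j.
By inclusion–exclusion, the number of valid placements is Σ_{j=0}^{2} (−1)^j C(2,j)·(4−j)!.
Computing: 24 − 12 + 2 = 14.

14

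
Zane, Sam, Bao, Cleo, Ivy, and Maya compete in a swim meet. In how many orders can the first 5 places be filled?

This is an ordered selection of 5 from 6: P(6,5).
That gives 6 × 5 × 4 × 3 × 2 = 720.

720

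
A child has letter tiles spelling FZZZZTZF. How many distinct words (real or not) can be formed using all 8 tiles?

The 8 letters of FZZZZTZF have repeats: F appearing twice and Z appearing 5 times.
The number of distinct arrangements is 8!/(5!·2!) = 40320/240 = 168.

168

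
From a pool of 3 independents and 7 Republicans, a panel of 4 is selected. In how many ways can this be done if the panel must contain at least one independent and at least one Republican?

175

Total 4-person selections from all 10: C(10,4) = 210.
Selections missing a whole group: no independents → C(7,4) = 35; no Republicans → C(3,4) = 0.
Both groups omitted at once is impossible, so 210 − 35 = 175.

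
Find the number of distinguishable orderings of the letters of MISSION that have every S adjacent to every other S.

360

Treat the 2 copies of S as a single block. The multiset to arrange is then {SS, I, I, M, N, O}, 6 items in all.
That gives (6)!/(2!) = 360 arrangements.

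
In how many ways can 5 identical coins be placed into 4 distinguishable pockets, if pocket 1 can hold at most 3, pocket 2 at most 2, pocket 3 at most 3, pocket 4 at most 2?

Ignoring the caps, the number of non-negative solutions to x_1+…+x_4 = 5 is C(8,3) = 56.
Subtract solutions that violate a single cap (substitute x_i' = x_i − (cap_i+1)): x_1 ≥ 4 gives C(4,3) = 4; x_2 ≥ 3 gives C(5,3) = 10; x_3 ≥ 4 gives C(4,3) = 4; x_4 ≥ 3 gives C(5,3) = 10. Together 28.
No two caps can be exceeded simultaneously, so the pair terms are all 0.
By inclusion–exclusion the count is 56 − 28 + 0 = 28.

28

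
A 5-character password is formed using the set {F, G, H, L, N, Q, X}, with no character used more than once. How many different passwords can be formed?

Choose and order 5 of the 7 symbols: the first character has 7 options, the next 6, and so on down to 3.
That product is 7 × 6 × 5 × 4 × 3 = 2520.

2520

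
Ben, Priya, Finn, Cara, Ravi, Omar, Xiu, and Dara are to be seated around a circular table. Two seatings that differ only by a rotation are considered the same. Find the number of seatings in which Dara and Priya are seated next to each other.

1440

Treat {Dara, Priya} as one unit (2 internal orders) and seat the resulting 7 units around the table: (6)! circular arrangements.
So 2 × (6)! = 2 × 720 = 1440.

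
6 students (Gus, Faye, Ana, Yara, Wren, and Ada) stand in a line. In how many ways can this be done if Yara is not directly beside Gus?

There are 6! = 720 arrangements in all. If Yara and Gus are adjacent, merging them into one block gives 2·(5)! = 240 arrangements.
Complementary counting: 720 − 240 = 480.

480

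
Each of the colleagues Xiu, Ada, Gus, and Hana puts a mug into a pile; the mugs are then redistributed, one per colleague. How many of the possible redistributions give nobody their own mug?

9

This is the derangement count D_4: permutations of 4 items with no fixed point.
By inclusion–exclusion this is Σ_{j=0}^{4} (−1)^j C(4,j)·(4−j)!.
Computing: 24 − 24 + 12 − 4 + 1 = 9.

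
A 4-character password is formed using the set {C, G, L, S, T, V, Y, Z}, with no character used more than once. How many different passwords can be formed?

Choose and order 4 of the 8 symbols: the first character has 8 options, the next 7, then 6, 5.
That product is 8 × 7 × 6 × 5 = 1680.

1680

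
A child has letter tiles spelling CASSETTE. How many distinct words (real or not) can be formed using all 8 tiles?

The 8 letters of CASSETTE have repeats: E appearing twice, S appearing twice, and T appearing twice.
The number of distinct arrangements is 8!/(2!·2!·2!) = 40320/8 = 5040.

5040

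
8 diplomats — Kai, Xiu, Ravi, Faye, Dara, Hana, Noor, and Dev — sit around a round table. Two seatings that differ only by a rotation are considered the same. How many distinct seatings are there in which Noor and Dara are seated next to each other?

Glue Noor and Dara into a block (2 internal orders). Seating 7 units around a circle gives (6)! arrangements.
So 2 × (6)! = 2 × 720 = 1440.

1440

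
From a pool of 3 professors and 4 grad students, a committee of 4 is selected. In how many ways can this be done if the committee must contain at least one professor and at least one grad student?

Total 4-person selections from all 7: C(7,4) = 35.
Selections missing a whole group: no professors → C(4,4) = 1; no grad students → C(3,4) = 0.
Both groups omitted at once is impossible, so 35 − 1 = 34.

34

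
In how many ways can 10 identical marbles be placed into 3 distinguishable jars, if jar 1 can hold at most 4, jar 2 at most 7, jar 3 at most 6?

29

Ignoring the caps, the number of non-negative solutions to x_1+…+x_3 = 10 is C(12,2) = 66.
Subtract solutions that violate a single cap (substitute x_i' = x_i − (cap_i+1)): x_1 ≥ 5 gives C(7,2) = 21; x_2 ≥ 8 gives C(4,2) = 6; x_3 ≥ 7 gives C(5,2) = 10. Together 37.
No two caps can be exceeded simultaneously, so the pair terms are all 0.
By inclusion–exclusion the count is 66 − 37 + 0 = 29.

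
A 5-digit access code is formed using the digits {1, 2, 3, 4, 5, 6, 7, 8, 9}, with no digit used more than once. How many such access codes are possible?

With no repetition, fill the 5 digits in order: 9 choices, then 8, down to 5.
9 × 8 × 7 × 6 × 5 = 15120.

15120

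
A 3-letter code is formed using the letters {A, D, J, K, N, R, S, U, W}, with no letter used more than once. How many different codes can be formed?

Choose and order 3 of the 9 symbols: the first letter has 9 options, the next 8, then 7.
That product is 9 × 8 × 7 = 504.

504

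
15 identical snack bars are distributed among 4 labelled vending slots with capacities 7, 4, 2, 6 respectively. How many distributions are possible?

31

By stars and bars, unrestricted non-negative solutions to x_1+…+x_4 = 15 number C(15+3,3) = 816.
Subtract solutions that violate a single cap (substitute x_i' = x_i − (cap_i+1)): x_1 ≥ 8 gives C(10,3) = 120; x_2 ≥ 5 gives C(13,3) = 286; x_3 ≥ 3 gives C(15,3) = 455; x_4 ≥ 7 gives C(11,3) = 165. Together 1026.
Add back pairs where two caps are both exceeded: 10 + 35 + 1 + 120 + 20 + 56 = 242.
Subtract triples: 0 + 0 + 0 + 1 = 1.
By inclusion–exclusion the count is 816 − 1026 + 242 − 1 = 31.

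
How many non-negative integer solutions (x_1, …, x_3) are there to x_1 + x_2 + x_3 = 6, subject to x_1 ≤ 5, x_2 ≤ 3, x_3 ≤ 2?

Without the upper bounds there are C(8,2) = 28 ways to split 6 among 3 variables.
Subtract solutions that violate a single cap (substitute x_i' = x_i − (cap_i+1)): x_1 ≥ 6 gives C(2,2) = 1; x_2 ≥ 4 gives C(4,2) = 6; x_3 ≥ 3 gives C(5,2) = 10. Together 17.
No two caps can be exceeded simultaneously, so the pair terms are all 0.
By inclusion–exclusion the count is 28 − 17 + 0 = 11.

11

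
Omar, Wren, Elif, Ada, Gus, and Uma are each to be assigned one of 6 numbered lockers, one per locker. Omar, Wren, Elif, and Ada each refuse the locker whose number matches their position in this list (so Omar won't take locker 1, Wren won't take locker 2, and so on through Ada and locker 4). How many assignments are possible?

362

Let Aᵢ (for 1 ≤ i ≤ 4) be the placements that put person i in their forbidden locker. Any j of these fix j positions, leaving (6−j)! ways to fill the rest, and there are C(4,j) ways to pick which j.
By inclusion–exclusion, the number of valid placements is Σ_{j=0}^{4} (−1)^j C(4,j)·(6−j)!.
Computing: 720 − 480 + 144 − 24 + 2 = 362.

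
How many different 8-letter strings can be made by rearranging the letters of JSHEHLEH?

3360

Letter multiplicities in JSHEHLEH: E×2, H×3, J×1, L×1, S×1.
The number of distinct arrangements is 8!/(3!·2!) = 40320/12 = 3360.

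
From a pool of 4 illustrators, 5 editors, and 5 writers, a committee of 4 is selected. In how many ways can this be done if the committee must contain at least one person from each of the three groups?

550

With no constraint there are C(14,4) = 1001 possible selections.
Subtract selections that omit an entire group: no illustrators → C(10,4) = 210; no editors → C(9,4) = 126; no writers → C(9,4) = 126.
Add back selections omitting two groups (i.e. drawn from a single group): C(4,4) + C(5,4) + C(5,4) = 11.
By inclusion–exclusion: 1001 − 462 + 11 = 550.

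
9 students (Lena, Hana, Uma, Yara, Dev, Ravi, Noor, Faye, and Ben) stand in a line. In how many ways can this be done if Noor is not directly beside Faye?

There are 9! = 362880 arrangements in all. If Noor and Faye are adjacent, merging them into one block gives 2·(8)! = 80640 arrangements.
So 362880 − 80640 = 282240 arrangements keep them apart.

282240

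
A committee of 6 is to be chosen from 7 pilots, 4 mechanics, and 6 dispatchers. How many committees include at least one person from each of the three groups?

9996

With no constraint there are C(17,6) = 12376 possible selections.
Selections missing a whole group: no pilots → C(10,6) = 210; no mechanics → C(13,6) = 1716; no dispatchers → C(11,6) = 462.
Add back selections omitting two groups (i.e. drawn from a single group): C(7,6) + C(4,6) + C(6,6) = 8.
By inclusion–exclusion: 12376 − 2388 + 8 = 9996.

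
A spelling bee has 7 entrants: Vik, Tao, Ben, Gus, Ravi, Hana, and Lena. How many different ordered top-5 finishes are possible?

This is an ordered selection of 5 from 7: P(7,5).
That gives 7 × 6 × 5 × 4 × 3 = 2520.

2520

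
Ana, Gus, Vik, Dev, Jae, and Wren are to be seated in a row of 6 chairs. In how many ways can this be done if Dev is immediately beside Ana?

240

Place the 4 others and the Dev-Ana pair as 5 objects in a line; the pair has 2 internal arrangements.
That gives 2 × 5! = 2 × 120 = 240.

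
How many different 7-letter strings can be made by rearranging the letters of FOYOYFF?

Letter multiplicities in FOYOYFF: F×3, O×2, Y×2.
So there are 7! / (3!·2!·2!) = 210 distinguishable arrangements.

210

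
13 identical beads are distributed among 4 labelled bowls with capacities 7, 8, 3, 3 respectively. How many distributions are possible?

95

By stars and bars, unrestricted non-negative solutions to x_1+…+x_4 = 13 number C(13+3,3) = 560.
Subtract solutions that violate a single cap (substitute x_i' = x_i − (cap_i+1)): x_1 ≥ 8 gives C(8,3) = 56; x_2 ≥ 9 gives C(7,3) = 35; x_3 ≥ 4 gives C(12,3) = 220; x_4 ≥ 4 gives C(12,3) = 220. Together 531.
Add back pairs where two caps are both exceeded: 0 + 4 + 4 + 1 + 1 + 56 = 66.
By inclusion–exclusion the count is 560 − 531 + 66 = 95.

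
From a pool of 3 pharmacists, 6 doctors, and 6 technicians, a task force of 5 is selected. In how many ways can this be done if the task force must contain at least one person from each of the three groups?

Unrestricted: C(15,5) = 3003 ways to pick any 5 of the 15.
Selections missing a whole group: no pharmacists → C(12,5) = 792; no doctors → C(9,5) = 126; no technicians → C(9,5) = 126.
Add back selections omitting two groups (i.e. drawn from a single group): C(3,5) + C(6,5) + C(6,5) = 12.
By inclusion–exclusion: 3003 − 1044 + 12 = 1971.

1971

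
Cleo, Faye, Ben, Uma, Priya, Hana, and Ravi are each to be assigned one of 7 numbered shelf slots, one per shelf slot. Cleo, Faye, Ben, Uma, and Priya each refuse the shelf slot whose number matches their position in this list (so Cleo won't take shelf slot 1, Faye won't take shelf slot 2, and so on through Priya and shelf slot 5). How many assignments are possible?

Let Aᵢ (for 1 ≤ i ≤ 5) be the placements that put person i in their forbidden shelf slot. Any j of these fix j positions, leaving (7−j)! ways to fill the rest, and there are C(5,j) ways to pick which j.
By inclusion–exclusion, the number of valid placements is Σ_{j=0}^{5} (−1)^j C(5,j)·(7−j)!.
Computing: 5040 − 3600 + 1200 − 240 + 30 − 2 = 2428.

2428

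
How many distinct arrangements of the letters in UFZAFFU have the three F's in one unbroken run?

Treat the 3 copies of F as a single block. The multiset to arrange is then {FFF, A, U, U, Z}, 5 items in all.
That gives (5)!/(2!) = 60 arrangements.

60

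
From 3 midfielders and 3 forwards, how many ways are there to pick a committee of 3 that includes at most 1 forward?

10

Split by how many forwards are chosen (0 through 1).
Sum: C(3,0)·C(3,3) + C(3,1)·C(3,2) = 1 + 9 = 10.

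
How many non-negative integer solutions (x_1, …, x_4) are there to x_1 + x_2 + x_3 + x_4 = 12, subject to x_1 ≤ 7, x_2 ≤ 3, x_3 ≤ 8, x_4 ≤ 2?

77

By stars and bars, unrestricted non-negative solutions to x_1+…+x_4 = 12 number C(12+3,3) = 455.
Subtract solutions that violate a single cap (substitute x_i' = x_i − (cap_i+1)): x_1 ≥ 8 gives C(7,3) = 35; x_2 ≥ 4 gives C(11,3) = 165; x_3 ≥ 9 gives C(6,3) = 20; x_4 ≥ 3 gives C(12,3) = 220. Together 440.
Add back pairs where two caps are both exceeded: 1 + 0 + 4 + 0 + 56 + 1 = 62.
By inclusion–exclusion the count is 455 − 440 + 62 = 77.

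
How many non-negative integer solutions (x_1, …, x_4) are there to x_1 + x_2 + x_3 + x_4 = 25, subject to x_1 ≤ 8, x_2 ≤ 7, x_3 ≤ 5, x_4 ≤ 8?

Ignoring the caps, the number of non-negative solutions to x_1+…+x_4 = 25 is C(28,3) = 3276.
Subtract solutions that violate a single cap (substitute x_i' = x_i − (cap_i+1)): x_1 ≥ 9 gives C(19,3) = 969; x_2 ≥ 8 gives C(20,3) = 1140; x_3 ≥ 6 gives C(22,3) = 1540; x_4 ≥ 9 gives C(19,3) = 969. Together 4618.
Add back pairs where two caps are both exceeded: 165 + 286 + 120 + 364 + 165 + 286 = 1386.
Subtract triples: 10 + 0 + 4 + 10 = 24.
By inclusion–exclusion the count is 3276 − 4618 + 1386 − 24 = 20.

20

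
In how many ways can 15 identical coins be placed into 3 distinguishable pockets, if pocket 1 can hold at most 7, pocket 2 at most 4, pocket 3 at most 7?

By stars and bars, unrestricted non-negative solutions to x_1+…+x_3 = 15 number C(15+2,2) = 136.
Subtract solutions that violate a single cap (substitute x_i' = x_i − (cap_i+1)): x_1 ≥ 8 gives C(9,2) = 36; x_2 ≥ 5 gives C(12,2) = 66; x_3 ≥ 8 gives C(9,2) = 36. Together 138.
Add back pairs where two caps are both exceeded: 6 + 0 + 6 = 12.
By inclusion–exclusion the count is 136 − 138 + 12 = 10.

10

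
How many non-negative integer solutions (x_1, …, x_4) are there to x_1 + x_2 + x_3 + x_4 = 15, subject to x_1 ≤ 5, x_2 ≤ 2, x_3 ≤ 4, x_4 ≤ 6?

10

Ignoring the caps, the number of non-negative solutions to x_1+…+x_4 = 15 is C(18,3) = 816.
Subtract solutions that violate a single cap (substitute x_i' = x_i − (cap_i+1)): x_1 ≥ 6 gives C(12,3) = 220; x_2 ≥ 3 gives C(15,3) = 455; x_3 ≥ 5 gives C(13,3) = 286; x_4 ≥ 7 gives C(11,3) = 165. Together 1126.
Add back pairs where two caps are both exceeded: 84 + 35 + 10 + 120 + 56 + 20 = 325.
Subtract triples: 4 + 0 + 0 + 1 = 5.
By inclusion–exclusion the count is 816 − 1126 + 325 − 5 = 10.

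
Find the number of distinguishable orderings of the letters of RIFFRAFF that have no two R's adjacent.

There are 8!/(4!·2!) = 840 arrangements of RIFFRAFF in total.
If the two R's are adjacent, glue them into one block, leaving 7 items to arrange: (7)!/(4!) = 210 ways.
Hence 840 − 210 = 630.

630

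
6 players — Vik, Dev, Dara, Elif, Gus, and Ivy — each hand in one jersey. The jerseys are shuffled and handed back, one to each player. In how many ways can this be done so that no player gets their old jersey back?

265

Let Aᵢ be the assignments in which player i gets their old jersey. We want the size of the complement of A₁∪…∪A_6.
By inclusion–exclusion this is Σ_{j=0}^{6} (−1)^j C(6,j)·(6−j)!.
Computing: 720 − 720 + 360 − 120 + 30 − 6 + 1 = 265.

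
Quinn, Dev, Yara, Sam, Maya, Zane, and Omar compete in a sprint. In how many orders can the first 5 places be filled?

There are 7 choices for 1st place, 6 for 2nd, and so on down to 3 for position 5.
That gives 7 × 6 × 5 × 4 × 3 = 2520.

2520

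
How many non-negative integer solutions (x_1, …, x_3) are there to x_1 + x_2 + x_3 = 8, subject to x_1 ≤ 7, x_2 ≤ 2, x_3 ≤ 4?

By stars and bars, unrestricted non-negative solutions to x_1+…+x_3 = 8 number C(8+2,2) = 45.
Subtract solutions that violate a single cap (substitute x_i' = x_i − (cap_i+1)): x_1 ≥ 8 gives C(2,2) = 1; x_2 ≥ 3 gives C(7,2) = 21; x_3 ≥ 5 gives C(5,2) = 10. Together 32.
Add back pairs where two caps are both exceeded: 0 + 0 + 1 = 1.
By inclusion–exclusion the count is 45 − 32 + 1 = 14.

14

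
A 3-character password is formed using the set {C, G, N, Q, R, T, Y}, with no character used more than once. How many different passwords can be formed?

This is a permutation of 3 out of 7: P(7,3) = 7!/4!.
7 × 6 × 5 = 210.

210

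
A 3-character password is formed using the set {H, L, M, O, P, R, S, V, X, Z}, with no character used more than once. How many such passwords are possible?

720

Choose and order 3 of the 10 symbols: the first character has 10 options, the next 9, then 8.
That product is 10 × 9 × 8 = 720.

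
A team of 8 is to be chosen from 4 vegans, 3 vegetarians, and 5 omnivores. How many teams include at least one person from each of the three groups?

Unrestricted: C(12,8) = 495 ways to pick any 8 of the 12.
Subtract selections that omit an entire group: no vegans → C(8,8) = 1; no vegetarians → C(9,8) = 9; no omnivores → C(7,8) = 0.
Add back selections omitting two groups (i.e. drawn from a single group): C(4,8) + C(3,8) + C(5,8) = 0.
By inclusion–exclusion: 495 − 10 + 0 = 485.

485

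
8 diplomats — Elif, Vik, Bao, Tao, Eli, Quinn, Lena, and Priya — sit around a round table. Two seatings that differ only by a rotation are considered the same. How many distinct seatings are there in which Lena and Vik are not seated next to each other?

3600

All circular seatings of 8 people number (7)! = 5040.
Those with Lena next to Vik: fuse the pair into one unit and seat 7 units around a circle — 2·(6)! = 1440.
Subtracting, 5040 − 1440 = 3600.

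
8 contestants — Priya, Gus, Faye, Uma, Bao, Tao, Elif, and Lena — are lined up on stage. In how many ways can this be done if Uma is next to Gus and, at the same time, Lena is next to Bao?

2880

Treat {Uma,Gus} as one block (2 orders) and {Lena,Bao} as another (2 orders).
That leaves 6 units to arrange: 2 × 2 × 6! = 4 × 720 = 2880.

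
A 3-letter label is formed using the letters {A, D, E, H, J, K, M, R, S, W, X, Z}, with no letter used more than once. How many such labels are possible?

Choose and order 3 of the 12 symbols: the first letter has 12 options, the next 11, then 10.
12 × 11 × 10 = 1320.

1320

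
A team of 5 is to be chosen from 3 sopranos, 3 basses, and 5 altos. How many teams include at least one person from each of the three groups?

Total 5-person selections from all 11: C(11,5) = 462.
Selections missing a whole group: no sopranos → C(8,5) = 56; no basses → C(8,5) = 56; no altos → C(6,5) = 6.
Add back selections omitting two groups (i.e. drawn from a single group): C(3,5) + C(3,5) + C(5,5) = 1.
By inclusion–exclusion: 462 − 118 + 1 = 345.

345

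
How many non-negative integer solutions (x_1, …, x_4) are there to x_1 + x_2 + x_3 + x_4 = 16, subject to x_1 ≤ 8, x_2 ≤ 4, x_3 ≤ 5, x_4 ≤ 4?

54

By stars and bars, unrestricted non-negative solutions to x_1+…+x_4 = 16 number C(16+3,3) = 969.
Subtract solutions that violate a single cap (substitute x_i' = x_i − (cap_i+1)): x_1 ≥ 9 gives C(10,3) = 120; x_2 ≥ 5 gives C(14,3) = 364; x_3 ≥ 6 gives C(13,3) = 286; x_4 ≥ 5 gives C(14,3) = 364. Together 1134.
Add back pairs where two caps are both exceeded: 10 + 4 + 10 + 56 + 84 + 56 = 220.
Subtract triples: 0 + 0 + 0 + 1 = 1.
By inclusion–exclusion the count is 969 − 1134 + 220 − 1 = 54.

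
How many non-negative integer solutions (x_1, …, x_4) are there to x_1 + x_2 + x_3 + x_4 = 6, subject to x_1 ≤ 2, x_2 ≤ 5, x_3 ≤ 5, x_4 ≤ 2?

Ignoring the caps, the number of non-negative solutions to x_1+…+x_4 = 6 is C(9,3) = 84.
Subtract solutions that violate a single cap (substitute x_i' = x_i − (cap_i+1)): x_1 ≥ 3 gives C(6,3) = 20; x_2 ≥ 6 gives C(3,3) = 1; x_3 ≥ 6 gives C(3,3) = 1; x_4 ≥ 3 gives C(6,3) = 20. Together 42.
Add back pairs where two caps are both exceeded: 0 + 0 + 1 + 0 + 0 + 0 = 1.
By inclusion–exclusion the count is 84 − 42 + 1 = 43.

43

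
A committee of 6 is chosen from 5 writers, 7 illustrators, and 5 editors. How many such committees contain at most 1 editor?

Split by how many editors are chosen (0 through 1).
Sum: C(5,0)·C(12,6) + C(5,1)·C(12,5) = 924 + 3960 = 4884.

4884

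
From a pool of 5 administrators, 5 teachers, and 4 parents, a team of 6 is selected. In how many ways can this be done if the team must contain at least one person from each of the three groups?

With no constraint there are C(14,6) = 3003 possible selections.
Subtract selections that omit an entire group: no administrators → C(9,6) = 84; no teachers → C(9,6) = 84; no parents → C(10,6) = 210.
Add back selections omitting two groups (i.e. drawn from a single group): C(5,6) + C(5,6) + C(4,6) = 0.
By inclusion–exclusion: 3003 − 378 + 0 = 2625.

2625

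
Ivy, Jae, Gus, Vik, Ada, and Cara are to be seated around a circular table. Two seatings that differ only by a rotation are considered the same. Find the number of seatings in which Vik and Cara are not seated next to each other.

All circular seatings of 6 people number (5)! = 120.
Seatings with Vik beside Cara: treat them as a block with 2 internal orders, giving 2 × (4)! = 48.
Subtracting, 120 − 48 = 72.

72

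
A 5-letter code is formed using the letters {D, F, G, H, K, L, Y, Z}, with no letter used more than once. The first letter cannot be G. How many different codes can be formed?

5880

The first letter has 8−1 = 7 choices (anything except G).
The remaining 4 letters are filled from the other 7 symbols without repetition: 7 × 6 × 5 × 4 = 840.
Total: 7 × 840 = 5880.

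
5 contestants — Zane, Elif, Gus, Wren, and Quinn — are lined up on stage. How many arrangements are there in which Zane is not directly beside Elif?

72

Of the 5! = 120 arrangements, those with Zane and Elif adjacent number 2 × 4! = 48 (treat the pair as a block with 2 internal orders).
So 120 − 48 = 72 arrangements keep them apart.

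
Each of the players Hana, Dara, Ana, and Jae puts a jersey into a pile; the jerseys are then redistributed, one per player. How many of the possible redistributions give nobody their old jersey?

Let Aᵢ be the assignments in which player i gets their old jersey. We want the size of the complement of A₁∪…∪A_4.
By inclusion–exclusion this is Σ_{j=0}^{4} (−1)^j C(4,j)·(4−j)!.
Computing: 24 − 24 + 12 − 4 + 1 = 9.

9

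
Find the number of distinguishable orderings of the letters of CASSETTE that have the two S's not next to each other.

Total arrangements of CASSETTE: 8!/(2!·2!·2!) = 5040.
Arrangements with the S's together: treat SS as one letter, giving (7)!/(2!·2!) = 1260.
Hence 5040 − 1260 = 3780.

3780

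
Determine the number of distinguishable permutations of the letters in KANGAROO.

The 8 letters of KANGAROO have repeats: A appearing twice and O appearing twice.
The number of distinct arrangements is 8!/(2!·2!) = 40320/4 = 10080.

10080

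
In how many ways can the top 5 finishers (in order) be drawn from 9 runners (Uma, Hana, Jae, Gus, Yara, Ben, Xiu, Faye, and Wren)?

15120

This is an ordered selection of 5 from 9: P(9,5).
That gives 9 × 8 × 7 × 6 × 5 = 15120.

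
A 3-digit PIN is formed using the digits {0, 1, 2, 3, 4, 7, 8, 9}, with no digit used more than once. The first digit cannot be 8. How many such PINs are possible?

The first digit has 8−1 = 7 choices (anything except 8).
The remaining 2 digits are filled from the other 7 symbols without repetition: 7 × 6 = 42.
Total: 7 × 42 = 294.

294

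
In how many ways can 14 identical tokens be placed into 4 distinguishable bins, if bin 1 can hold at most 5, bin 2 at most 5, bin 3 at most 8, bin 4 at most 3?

Ignoring the caps, the number of non-negative solutions to x_1+…+x_4 = 14 is C(17,3) = 680.
Subtract solutions that violate a single cap (substitute x_i' = x_i − (cap_i+1)): x_1 ≥ 6 gives C(11,3) = 165; x_2 ≥ 6 gives C(11,3) = 165; x_3 ≥ 9 gives C(8,3) = 56; x_4 ≥ 4 gives C(13,3) = 286. Together 672.
Add back pairs where two caps are both exceeded: 10 + 0 + 35 + 0 + 35 + 4 = 84.
By inclusion–exclusion the count is 680 − 672 + 84 = 92.

92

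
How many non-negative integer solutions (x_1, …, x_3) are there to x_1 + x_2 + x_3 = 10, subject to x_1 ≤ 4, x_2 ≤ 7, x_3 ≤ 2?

Without the upper bounds there are C(12,2) = 66 ways to split 10 among 3 variables.
Subtract solutions that violate a single cap (substitute x_i' = x_i − (cap_i+1)): x_1 ≥ 5 gives C(7,2) = 21; x_2 ≥ 8 gives C(4,2) = 6; x_3 ≥ 3 gives C(9,2) = 36. Together 63.
Add back pairs where two caps are both exceeded: 0 + 6 + 0 = 6.
By inclusion–exclusion the count is 66 − 63 + 6 = 9.

9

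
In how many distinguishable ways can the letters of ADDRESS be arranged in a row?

Letter multiplicities in ADDRESS: A×1, D×2, E×1, R×1, S×2.
Dividing 7! = 5040 by 2!·2! = 4 for the repeated letters gives 1260.

1260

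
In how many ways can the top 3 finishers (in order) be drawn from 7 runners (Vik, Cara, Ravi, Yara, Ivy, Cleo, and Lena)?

There are 7 choices for 1st place, 6 for 2nd, and 5 for 3rd.
That gives 7 × 6 × 5 = 210.

210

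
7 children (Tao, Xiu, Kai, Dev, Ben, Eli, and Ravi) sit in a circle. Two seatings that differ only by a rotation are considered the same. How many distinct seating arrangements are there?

Around a circle, 7 distinct people have 7!/7 = (6)! = 720 rotationally distinct seatings.

720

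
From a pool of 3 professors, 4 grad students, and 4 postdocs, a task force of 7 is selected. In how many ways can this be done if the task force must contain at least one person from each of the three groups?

Total 7-person selections from all 11: C(11,7) = 330.
Selections missing a whole group: no professors → C(8,7) = 8; no grad students → C(7,7) = 1; no postdocs → C(7,7) = 1.
Add back selections omitting two groups (i.e. drawn from a single group): C(3,7) + C(4,7) + C(4,7) = 0.
By inclusion–exclusion: 330 − 10 + 0 = 320.

320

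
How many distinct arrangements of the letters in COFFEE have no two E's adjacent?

Total arrangements of COFFEE: 6!/(2!·2!) = 180.
If the two E's are adjacent, glue them into one block, leaving 5 items to arrange: (5)!/(2!) = 60 ways.
Hence 180 − 60 = 120.

120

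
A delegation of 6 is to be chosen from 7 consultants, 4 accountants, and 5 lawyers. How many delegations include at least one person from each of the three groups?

6545

With no constraint there are C(16,6) = 8008 possible selections.
Selections missing a whole group: no consultants → C(9,6) = 84; no accountants → C(12,6) = 924; no lawyers → C(11,6) = 462.
Add back selections omitting two groups (i.e. drawn from a single group): C(7,6) + C(4,6) + C(5,6) = 7.
By inclusion–exclusion: 8008 − 1470 + 7 = 6545.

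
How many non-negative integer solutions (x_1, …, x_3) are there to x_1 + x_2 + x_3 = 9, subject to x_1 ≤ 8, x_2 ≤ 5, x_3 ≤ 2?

By stars and bars, unrestricted non-negative solutions to x_1+…+x_3 = 9 number C(9+2,2) = 55.
Subtract solutions that violate a single cap (substitute x_i' = x_i − (cap_i+1)): x_1 ≥ 9 gives C(2,2) = 1; x_2 ≥ 6 gives C(5,2) = 10; x_3 ≥ 3 gives C(8,2) = 28. Together 39.
Add back pairs where two caps are both exceeded: 0 + 0 + 1 = 1.
By inclusion–exclusion the count is 55 − 39 + 1 = 17.

17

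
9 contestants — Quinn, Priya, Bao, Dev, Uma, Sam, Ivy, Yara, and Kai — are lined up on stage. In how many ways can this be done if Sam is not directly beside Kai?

There are 9! = 362880 arrangements in all. If Sam and Kai are adjacent, merging them into one block gives 2·(8)! = 80640 arrangements.
So 362880 − 80640 = 282240 arrangements keep them apart.

282240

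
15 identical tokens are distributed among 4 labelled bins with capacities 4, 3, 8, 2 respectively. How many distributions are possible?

By stars and bars, unrestricted non-negative solutions to x_1+…+x_4 = 15 number C(15+3,3) = 816.
Subtract solutions that violate a single cap (substitute x_i' = x_i − (cap_i+1)): x_1 ≥ 5 gives C(13,3) = 286; x_2 ≥ 4 gives C(14,3) = 364; x_3 ≥ 9 gives C(9,3) = 84; x_4 ≥ 3 gives C(15,3) = 455. Together 1189.
Add back pairs where two caps are both exceeded: 84 + 4 + 120 + 10 + 165 + 20 = 403.
Subtract triples: 0 + 20 + 0 + 0 = 20.
By inclusion–exclusion the count is 816 − 1189 + 403 − 20 = 10.

10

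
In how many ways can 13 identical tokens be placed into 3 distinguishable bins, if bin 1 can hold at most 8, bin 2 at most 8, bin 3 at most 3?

Without the upper bounds there are C(15,2) = 105 ways to split 13 among 3 bins.
Subtract solutions that violate a single cap (substitute x_i' = x_i − (cap_i+1)): x_1 ≥ 9 gives C(6,2) = 15; x_2 ≥ 9 gives C(6,2) = 15; x_3 ≥ 4 gives C(11,2) = 55. Together 85.
Add back pairs where two caps are both exceeded: 0 + 1 + 1 = 2.
By inclusion–exclusion the count is 105 − 85 + 2 = 22.

22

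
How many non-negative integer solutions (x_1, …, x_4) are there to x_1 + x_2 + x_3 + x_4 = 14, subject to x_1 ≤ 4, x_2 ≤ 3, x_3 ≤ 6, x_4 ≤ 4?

By stars and bars, unrestricted non-negative solutions to x_1+…+x_4 = 14 number C(14+3,3) = 680.
Subtract solutions that violate a single cap (substitute x_i' = x_i − (cap_i+1)): x_1 ≥ 5 gives C(12,3) = 220; x_2 ≥ 4 gives C(13,3) = 286; x_3 ≥ 7 gives C(10,3) = 120; x_4 ≥ 5 gives C(12,3) = 220. Together 846.
Add back pairs where two caps are both exceeded: 56 + 10 + 35 + 20 + 56 + 10 = 187.
Subtract triples: 0 + 1 + 0 + 0 = 1.
By inclusion–exclusion the count is 680 − 846 + 187 − 1 = 20.

20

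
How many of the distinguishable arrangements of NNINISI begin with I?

Fix I in the first position and arrange the remaining 6 letters.
Those 6 letters have I appearing twice and N appearing 3 times, giving (6)!/(3!·2!) = 60.

60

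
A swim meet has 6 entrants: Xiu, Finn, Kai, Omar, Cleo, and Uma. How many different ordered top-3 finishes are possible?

120

There are 6 choices for 1st place, 5 for 2nd, and 4 for 3rd.
That gives 6 × 5 × 4 = 120.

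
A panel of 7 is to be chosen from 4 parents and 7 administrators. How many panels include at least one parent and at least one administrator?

With no constraint there are C(11,7) = 330 possible selections.
Selections missing a whole group: no parents → C(7,7) = 1; no administrators → C(4,7) = 0.
Both groups omitted at once is impossible, so 330 − 1 = 329.

329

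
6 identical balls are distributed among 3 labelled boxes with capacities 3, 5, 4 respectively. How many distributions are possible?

Without the upper bounds there are C(8,2) = 28 ways to split 6 among 3 boxes.
Subtract solutions that violate a single cap (substitute x_i' = x_i − (cap_i+1)): x_1 ≥ 4 gives C(4,2) = 6; x_2 ≥ 6 gives C(2,2) = 1; x_3 ≥ 5 gives C(3,2) = 3. Together 10.
No two caps can be exceeded simultaneously, so the pair terms are all 0.
By inclusion–exclusion the count is 28 − 10 + 0 = 18.

18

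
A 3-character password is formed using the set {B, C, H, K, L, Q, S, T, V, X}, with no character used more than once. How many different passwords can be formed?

720

With no repetition, fill the 3 characters in order: 10 choices, then 9, down to 8.
That product is 10 × 9 × 8 = 720.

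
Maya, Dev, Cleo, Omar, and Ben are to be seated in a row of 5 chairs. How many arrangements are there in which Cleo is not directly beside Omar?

72

There are 5! = 120 arrangements in all. If Cleo and Omar are adjacent, merging them into one block gives 2·(4)! = 48 arrangements.
So 120 − 48 = 72 arrangements keep them apart.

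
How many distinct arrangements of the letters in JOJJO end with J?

6

With the last slot taken by J, it remains to arrange the other 4 letters (OJJO).
Those 4 letters have J appearing twice and O appearing twice, giving (4)!/(2!·2!) = 6.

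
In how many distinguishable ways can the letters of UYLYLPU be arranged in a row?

630

UYLYLPU has 7 letters with L appearing twice, U appearing twice, and Y appearing twice.
Dividing 7! = 5040 by 2!·2!·2! = 8 for the repeated letters gives 630.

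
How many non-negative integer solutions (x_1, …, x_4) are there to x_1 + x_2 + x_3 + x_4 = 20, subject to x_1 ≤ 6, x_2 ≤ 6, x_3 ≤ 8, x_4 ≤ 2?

10

By stars and bars, unrestricted non-negative solutions to x_1+…+x_4 = 20 number C(20+3,3) = 1771.
Subtract solutions that violate a single cap (substitute x_i' = x_i − (cap_i+1)): x_1 ≥ 7 gives C(16,3) = 560; x_2 ≥ 7 gives C(16,3) = 560; x_3 ≥ 9 gives C(14,3) = 364; x_4 ≥ 3 gives C(20,3) = 1140. Together 2624.
Add back pairs where two caps are both exceeded: 84 + 35 + 286 + 35 + 286 + 165 = 891.
Subtract triples: 0 + 20 + 4 + 4 = 28.
By inclusion–exclusion the count is 1771 − 2624 + 891 − 28 = 10.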